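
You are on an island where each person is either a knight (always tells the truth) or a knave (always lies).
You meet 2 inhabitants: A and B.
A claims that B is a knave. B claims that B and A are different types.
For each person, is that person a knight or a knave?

A (knave): "B is a knave" — false. ✓
B is a knight, and the claim "B and A are different types" is indeed True.

A is a knave and B is a knight.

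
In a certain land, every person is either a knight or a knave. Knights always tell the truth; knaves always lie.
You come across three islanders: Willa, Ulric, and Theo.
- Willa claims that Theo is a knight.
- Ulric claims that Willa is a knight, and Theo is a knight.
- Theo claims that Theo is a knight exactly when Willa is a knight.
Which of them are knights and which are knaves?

Willa is a knight, Ulric is a knight, and Theo is a knight.

Suppose Willa is a knave. Then Willa's statement "Theo is a knight" would have to be false. Checking the 4 ways to assign the others, none is consistent with every speaker.
(For instance, with Ulric=knight, Theo=knight, Willa's claim "Theo is a knight" comes out true where it would need to be false.)
So Willa must be a knight, making "Theo is a knight" true. Taking Willa=knight, Ulric=knight, Theo=knight, each remaining statement checks out:
  Ulric (knight): "Willa is a knight, and Theo is a knight" — true. ✓
  Theo (knight): "Theo is a knight exactly when Willa is a knight" — true. ✓
This is the unique consistent assignment.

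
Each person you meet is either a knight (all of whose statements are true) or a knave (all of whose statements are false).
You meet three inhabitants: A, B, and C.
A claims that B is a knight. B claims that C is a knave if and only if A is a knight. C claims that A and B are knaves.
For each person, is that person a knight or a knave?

A is a knight, B is a knight, and C is a knave.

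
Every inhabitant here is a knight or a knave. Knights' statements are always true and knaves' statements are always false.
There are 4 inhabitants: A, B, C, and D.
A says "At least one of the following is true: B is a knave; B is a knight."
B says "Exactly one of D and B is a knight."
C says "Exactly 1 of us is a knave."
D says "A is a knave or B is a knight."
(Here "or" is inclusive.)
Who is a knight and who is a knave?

Knights: A. Knaves: B, C, and D.

Since A is a knight, "at least one of the following is true: B is a knave; B is a knight" needs to be true, which holds.
B is a knave, so "exactly one of D and B is a knight" must be False — and it is.
C is a knave; "exactly 1 of us is a knave" is False, as required.
Since D is a knave, "A is a knave or B is a knight" needs to be False, which holds.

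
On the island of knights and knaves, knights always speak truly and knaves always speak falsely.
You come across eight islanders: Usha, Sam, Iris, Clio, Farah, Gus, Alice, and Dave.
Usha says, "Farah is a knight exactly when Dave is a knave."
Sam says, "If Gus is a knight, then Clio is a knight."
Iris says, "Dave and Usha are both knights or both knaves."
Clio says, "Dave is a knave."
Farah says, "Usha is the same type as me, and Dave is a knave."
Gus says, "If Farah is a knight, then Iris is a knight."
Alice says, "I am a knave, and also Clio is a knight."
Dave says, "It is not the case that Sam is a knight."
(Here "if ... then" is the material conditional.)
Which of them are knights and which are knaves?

Usha is a knight, Sam is a knave, Iris is a knight, Clio is a knave, Farah is a knave, Gus is a knight, Alice is a knave, and Dave is a knight.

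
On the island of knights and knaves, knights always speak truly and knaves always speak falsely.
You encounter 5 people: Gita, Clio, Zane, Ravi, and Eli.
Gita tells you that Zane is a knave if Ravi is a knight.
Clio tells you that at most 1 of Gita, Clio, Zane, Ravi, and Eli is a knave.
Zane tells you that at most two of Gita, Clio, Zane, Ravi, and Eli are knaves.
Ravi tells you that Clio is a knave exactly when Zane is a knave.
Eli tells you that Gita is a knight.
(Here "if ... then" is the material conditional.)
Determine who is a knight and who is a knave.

Gita is a knight, so "Zane is a knave if Ravi is a knight" must be true — and it is.
As a knave, Clio's statement "at most 1 of Gita, Clio, Zane, Ravi, and Eli is a knave" should be false; it is.
Zane is a knight, and the claim "at most two of Gita, Clio, Zane, Ravi, and Eli are knaves" is indeed true.
Ravi is a knave, and the claim "Clio is a knave exactly when Zane is a knave" is indeed false.
Eli is a knight; "Gita is a knight" is true, as required.

Gita is a knight, Clio is a knave, Zane is a knight, Ravi is a knave, and Eli is a knight.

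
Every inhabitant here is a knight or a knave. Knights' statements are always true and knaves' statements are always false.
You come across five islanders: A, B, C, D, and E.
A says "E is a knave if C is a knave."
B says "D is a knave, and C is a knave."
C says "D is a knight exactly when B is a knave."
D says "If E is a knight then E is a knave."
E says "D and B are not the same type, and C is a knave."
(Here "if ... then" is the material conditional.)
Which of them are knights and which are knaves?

Knights: A, C, and D. Knaves: B and E.

Since A is a knight, "E is a knave if C is a knave" needs to be true, which holds.
Since B is a knave, "D is a knave, and C is a knave" needs to be False, which holds.
C is a knight, and the claim "D is a knight exactly when B is a knave" is indeed true.
As a knight, D's statement "if E is a knight then E is a knave" should be true; it is.
As a knave, E's statement "D and B are not the same type, and C is a knave" should be False; it is.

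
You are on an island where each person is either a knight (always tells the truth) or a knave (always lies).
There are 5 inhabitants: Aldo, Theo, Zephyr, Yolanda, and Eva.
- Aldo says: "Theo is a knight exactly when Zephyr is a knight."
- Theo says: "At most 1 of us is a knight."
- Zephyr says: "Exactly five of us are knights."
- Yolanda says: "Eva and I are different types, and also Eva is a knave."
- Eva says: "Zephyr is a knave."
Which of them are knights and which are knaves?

Aldo is a knight, Theo is a knave, Zephyr is a knave, Yolanda is a knave, and Eva is a knight.

Aldo is a knight, and the claim "Theo is a knight exactly when Zephyr is a knight" is indeed True.
As a knave, Theo's statement "at most 1 of us is a knight" should be false; it is.
Zephyr is a knave, so "exactly five of us are knights" must be false — and it is.
Yolanda is a knave; "Eva and I are different types, and also Eva is a knave" is false, as required.
Eva (knight): "Zephyr is a knave" — True. ✓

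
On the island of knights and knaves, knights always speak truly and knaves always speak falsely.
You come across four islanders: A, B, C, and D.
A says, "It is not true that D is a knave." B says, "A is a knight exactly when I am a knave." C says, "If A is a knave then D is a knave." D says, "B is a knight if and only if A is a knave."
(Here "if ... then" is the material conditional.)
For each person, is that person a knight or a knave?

Knights: C. Knaves: A, B, and D.

Suppose A is a knight. Then A's statement "it is not true that D is a knave" would have to be true. Checking the 8 ways to assign the others, none is consistent with every speaker.
(For instance, with B=knave, C=knight, D=knave, A's claim "it is not true that D is a knave" comes out false where it would need to be true.)
So A must be a knave, making "it is not true that D is a knave" false. Taking A=knave, B=knave, C=knight, D=knave, each remaining statement checks out:
  B (knave): "A is a knight exactly when I am a knave" — false. ✓
  C (knight): "if A is a knave then D is a knave" — true. ✓
  D (knave): "B is a knight if and only if A is a knave" — false. ✓
This is the unique consistent assignment.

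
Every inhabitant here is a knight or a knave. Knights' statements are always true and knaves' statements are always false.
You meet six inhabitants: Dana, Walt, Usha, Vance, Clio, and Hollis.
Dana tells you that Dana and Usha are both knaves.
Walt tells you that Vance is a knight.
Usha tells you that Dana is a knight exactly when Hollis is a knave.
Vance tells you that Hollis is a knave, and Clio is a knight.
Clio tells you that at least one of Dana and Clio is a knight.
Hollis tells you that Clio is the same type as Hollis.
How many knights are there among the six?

3

The unique consistent assignment is Dana=knave, Walt=knave, Usha=knight, Vance=knave, Clio=knight, Hollis=knight.
That has 3 knights.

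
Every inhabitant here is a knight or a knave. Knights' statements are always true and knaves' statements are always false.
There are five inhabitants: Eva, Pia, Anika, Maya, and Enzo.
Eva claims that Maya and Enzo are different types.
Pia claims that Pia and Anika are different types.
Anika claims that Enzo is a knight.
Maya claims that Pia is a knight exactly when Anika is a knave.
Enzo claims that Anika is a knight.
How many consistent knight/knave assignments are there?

2

Consistent assignments:
  Eva=knight, Pia=knight, Anika=knave, Maya=knight, Enzo=knave
  Eva=knave, Pia=knave, Anika=knave, Maya=knave, Enzo=knave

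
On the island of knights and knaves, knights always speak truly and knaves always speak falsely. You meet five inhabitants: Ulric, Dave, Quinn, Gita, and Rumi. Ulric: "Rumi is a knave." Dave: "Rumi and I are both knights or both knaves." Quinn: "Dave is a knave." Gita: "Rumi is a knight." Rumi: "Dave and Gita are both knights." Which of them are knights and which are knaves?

As a knave, Ulric's statement "Rumi is a knave" should be false; it is.
Dave (knight): "Rumi and I are both knights or both knaves" — True. ✓
Since Quinn is a knave, "Dave is a knave" needs to be false, which holds.
Gita (knight): "Rumi is a knight" — True. ✓
As a knight, Rumi's statement "Dave and Gita are both knights" should be True; it is.

Knights: Dave, Gita, and Rumi. Knaves: Ulric and Quinn.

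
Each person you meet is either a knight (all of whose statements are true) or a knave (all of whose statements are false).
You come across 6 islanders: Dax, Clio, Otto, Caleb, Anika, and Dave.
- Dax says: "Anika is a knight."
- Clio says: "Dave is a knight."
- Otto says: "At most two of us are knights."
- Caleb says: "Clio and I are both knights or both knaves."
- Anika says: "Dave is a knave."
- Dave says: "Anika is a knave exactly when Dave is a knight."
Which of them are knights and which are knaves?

Knights: Clio, Caleb, and Dave. Knaves: Dax, Otto, and Anika.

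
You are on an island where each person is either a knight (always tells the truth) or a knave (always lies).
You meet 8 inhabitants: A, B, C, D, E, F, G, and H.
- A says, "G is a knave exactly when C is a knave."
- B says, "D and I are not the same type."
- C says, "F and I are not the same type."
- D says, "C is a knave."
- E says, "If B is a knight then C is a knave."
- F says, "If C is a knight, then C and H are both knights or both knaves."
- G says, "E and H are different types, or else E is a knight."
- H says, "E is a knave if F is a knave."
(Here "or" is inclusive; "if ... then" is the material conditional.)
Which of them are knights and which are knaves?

Knights: A, C, E, and G. Knaves: B, D, F, and H.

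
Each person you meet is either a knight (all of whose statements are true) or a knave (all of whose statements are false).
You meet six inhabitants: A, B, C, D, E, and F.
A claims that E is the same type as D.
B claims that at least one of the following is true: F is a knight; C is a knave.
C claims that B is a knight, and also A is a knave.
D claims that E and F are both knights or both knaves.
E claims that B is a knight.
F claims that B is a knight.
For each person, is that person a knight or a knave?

Knights: A, B, D, E, and F. Knaves: C.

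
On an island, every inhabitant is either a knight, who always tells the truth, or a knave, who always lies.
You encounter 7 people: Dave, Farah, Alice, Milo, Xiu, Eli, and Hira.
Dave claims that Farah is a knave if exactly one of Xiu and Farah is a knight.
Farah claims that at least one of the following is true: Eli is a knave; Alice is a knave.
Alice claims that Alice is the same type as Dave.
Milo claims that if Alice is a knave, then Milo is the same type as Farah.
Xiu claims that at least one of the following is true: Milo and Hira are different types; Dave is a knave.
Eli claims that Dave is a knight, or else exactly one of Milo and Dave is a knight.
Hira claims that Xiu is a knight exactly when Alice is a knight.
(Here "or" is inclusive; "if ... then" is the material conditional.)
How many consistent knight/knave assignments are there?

Consistent assignments:
  Dave=knight, Farah=knight, Alice=knave, Milo=knight, Xiu=knight, Eli=knight, Hira=knave

1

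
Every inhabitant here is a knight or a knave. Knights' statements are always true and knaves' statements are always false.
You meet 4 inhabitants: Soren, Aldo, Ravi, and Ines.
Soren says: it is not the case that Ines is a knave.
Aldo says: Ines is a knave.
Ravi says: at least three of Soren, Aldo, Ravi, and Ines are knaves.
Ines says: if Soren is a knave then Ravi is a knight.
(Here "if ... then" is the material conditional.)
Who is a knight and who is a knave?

Soren is a knight, Aldo is a knave, Ravi is a knave, and Ines is a knight.

Soren (knight): "it is not the case that Ines is a knave" — true. ✓
Aldo is a knave; "Ines is a knave" is false, as required.
Since Ravi is a knave, "at least three of Soren, Aldo, Ravi, and Ines are knaves" needs to be false, which holds.
Ines is a knight; "if Soren is a knave then Ravi is a knight" is true, as required.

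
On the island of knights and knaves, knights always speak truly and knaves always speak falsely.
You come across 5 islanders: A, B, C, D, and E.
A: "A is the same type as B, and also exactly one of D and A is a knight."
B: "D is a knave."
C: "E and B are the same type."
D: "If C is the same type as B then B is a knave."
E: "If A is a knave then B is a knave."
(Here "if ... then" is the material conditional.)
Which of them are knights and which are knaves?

A is a knight, B is a knight, C is a knight, D is a knave, and E is a knight.

A is a knight, and the claim "A is the same type as B, and also exactly one of D and A is a knight" is indeed True.
B is a knight, and the claim "D is a knave" is indeed True.
C is a knight; "E and B are the same type" is True, as required.
D is a knave; "if C is the same type as B then B is a knave" is False, as required.
E (knight): "if A is a knave then B is a knave" — True. ✓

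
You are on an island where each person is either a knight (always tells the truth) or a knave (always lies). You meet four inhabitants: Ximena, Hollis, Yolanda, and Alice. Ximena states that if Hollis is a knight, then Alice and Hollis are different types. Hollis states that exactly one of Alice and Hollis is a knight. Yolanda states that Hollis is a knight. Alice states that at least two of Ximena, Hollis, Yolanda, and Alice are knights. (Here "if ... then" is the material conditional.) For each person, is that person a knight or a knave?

Knights: Ximena. Knaves: Hollis, Yolanda, and Alice.

Suppose Ximena is a knave. Then Ximena's statement "if Hollis is a knight, then Alice and Hollis are different types" would have to be false. Checking the 8 ways to assign the others, none is consistent with every speaker.
(For instance, with Hollis=knave, Yolanda=knave, Alice=knave, Ximena's claim "if Hollis is a knight, then Alice and Hollis are different types" comes out true where it would need to be false.)
So Ximena must be a knight, making "if Hollis is a knight, then Alice and Hollis are different types" true. Taking Ximena=knight, Hollis=knave, Yolanda=knave, Alice=knave, each remaining statement checks out:
  Hollis (knave): "exactly one of Alice and Hollis is a knight" — false. ✓
  Yolanda (knave): "Hollis is a knight" — false. ✓
  Alice (knave): "at least two of Ximena, Hollis, Yolanda, and Alice are knights" — false. ✓
This is the unique consistent assignment.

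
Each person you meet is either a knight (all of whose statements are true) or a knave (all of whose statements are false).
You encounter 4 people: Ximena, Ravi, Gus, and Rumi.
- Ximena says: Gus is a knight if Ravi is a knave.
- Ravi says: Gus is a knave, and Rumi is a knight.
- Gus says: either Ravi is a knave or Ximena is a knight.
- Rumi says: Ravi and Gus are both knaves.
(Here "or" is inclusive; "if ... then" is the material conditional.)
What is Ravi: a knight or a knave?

Ravi is a knave.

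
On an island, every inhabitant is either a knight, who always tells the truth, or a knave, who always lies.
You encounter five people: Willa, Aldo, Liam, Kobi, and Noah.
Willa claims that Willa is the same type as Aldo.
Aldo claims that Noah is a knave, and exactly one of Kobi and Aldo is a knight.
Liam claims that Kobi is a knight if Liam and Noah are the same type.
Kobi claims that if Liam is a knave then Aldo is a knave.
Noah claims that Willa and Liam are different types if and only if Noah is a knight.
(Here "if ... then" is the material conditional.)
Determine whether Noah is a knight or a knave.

Consistent assignments: {Willa=knight, Aldo=knight, Liam=knave, Kobi=knave, Noah=knave}
In every consistent assignment, Noah is a knave.

Noah is a knave.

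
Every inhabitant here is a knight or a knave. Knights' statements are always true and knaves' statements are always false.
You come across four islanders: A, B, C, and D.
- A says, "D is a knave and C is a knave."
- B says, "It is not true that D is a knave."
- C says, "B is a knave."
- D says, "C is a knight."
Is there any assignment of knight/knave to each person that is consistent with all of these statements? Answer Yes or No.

No

Checking all 16 assignments, each has at least one speaker whose statement's truth value contradicts their type.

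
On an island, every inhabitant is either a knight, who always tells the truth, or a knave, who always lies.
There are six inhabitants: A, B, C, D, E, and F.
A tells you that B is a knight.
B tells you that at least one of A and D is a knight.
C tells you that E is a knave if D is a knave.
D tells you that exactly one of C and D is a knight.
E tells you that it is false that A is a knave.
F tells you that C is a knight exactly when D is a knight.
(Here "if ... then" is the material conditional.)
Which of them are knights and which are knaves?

Knights: A, B, E, and F. Knaves: C and D.

A is a knight; "B is a knight" is true, as required.
B is a knight, and the claim "at least one of A and D is a knight" is indeed true.
As a knave, C's statement "E is a knave if D is a knave" should be false; it is.
As a knave, D's statement "exactly one of C and D is a knight" should be false; it is.
E is a knight, and the claim "it is false that A is a knave" is indeed true.
F is a knight, and the claim "C is a knight exactly when D is a knight" is indeed true.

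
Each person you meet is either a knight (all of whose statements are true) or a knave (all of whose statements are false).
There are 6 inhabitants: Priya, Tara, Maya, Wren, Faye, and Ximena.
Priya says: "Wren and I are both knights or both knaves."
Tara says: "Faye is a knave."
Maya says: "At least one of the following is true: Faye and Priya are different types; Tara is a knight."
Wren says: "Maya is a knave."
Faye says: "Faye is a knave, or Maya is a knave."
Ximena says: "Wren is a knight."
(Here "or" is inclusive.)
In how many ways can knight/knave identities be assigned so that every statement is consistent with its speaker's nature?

Consistent assignments:
  Priya=knight, Tara=knave, Maya=knave, Wren=knight, Faye=knight, Ximena=knight

1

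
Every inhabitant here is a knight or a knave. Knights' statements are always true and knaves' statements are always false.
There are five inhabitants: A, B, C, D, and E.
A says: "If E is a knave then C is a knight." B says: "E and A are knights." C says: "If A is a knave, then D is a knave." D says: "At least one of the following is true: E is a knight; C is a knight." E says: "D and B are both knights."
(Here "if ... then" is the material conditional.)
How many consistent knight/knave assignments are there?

2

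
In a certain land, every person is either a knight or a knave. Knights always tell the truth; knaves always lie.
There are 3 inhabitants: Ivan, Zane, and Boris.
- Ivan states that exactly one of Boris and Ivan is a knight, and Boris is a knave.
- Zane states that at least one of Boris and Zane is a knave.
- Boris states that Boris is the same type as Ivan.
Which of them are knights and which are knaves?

As a knight, Ivan's statement "exactly one of Boris and Ivan is a knight, and Boris is a knave" should be true; it is.
Zane (knight): "at least one of Boris and Zane is a knave" — true. ✓
Boris (knave): "Boris is the same type as Ivan" — False. ✓

Ivan is a knight, Zane is a knight, and Boris is a knave.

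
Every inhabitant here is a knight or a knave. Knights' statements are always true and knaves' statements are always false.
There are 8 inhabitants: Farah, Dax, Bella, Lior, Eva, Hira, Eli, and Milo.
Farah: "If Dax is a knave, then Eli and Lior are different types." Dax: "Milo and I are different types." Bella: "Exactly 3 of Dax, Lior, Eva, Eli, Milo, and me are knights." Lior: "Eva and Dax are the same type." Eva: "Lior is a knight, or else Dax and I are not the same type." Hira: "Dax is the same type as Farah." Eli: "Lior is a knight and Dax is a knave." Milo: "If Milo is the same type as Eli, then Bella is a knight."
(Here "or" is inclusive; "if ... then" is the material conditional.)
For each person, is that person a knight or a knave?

Farah is a knave, Dax is a knave, Bella is a knave, Lior is a knave, Eva is a knight, Hira is a knight, Eli is a knave, and Milo is a knave.

As a knave, Farah's statement "if Dax is a knave, then Eli and Lior are different types" should be False; it is.
Dax is a knave; "Milo and I are different types" is False, as required.
Bella is a knave, so "exactly 3 of Dax, Lior, Eva, Eli, Milo, and me are knights" must be False — and it is.
As a knave, Lior's statement "Eva and Dax are the same type" should be False; it is.
As a knight, Eva's statement "Lior is a knight, or else Dax and I are not the same type" should be True; it is.
Hira is a knight, and the claim "Dax is the same type as Farah" is indeed True.
Eli is a knave; "Lior is a knight and Dax is a knave" is False, as required.
Milo is a knave; "if Milo is the same type as Eli, then Bella is a knight" is False, as required.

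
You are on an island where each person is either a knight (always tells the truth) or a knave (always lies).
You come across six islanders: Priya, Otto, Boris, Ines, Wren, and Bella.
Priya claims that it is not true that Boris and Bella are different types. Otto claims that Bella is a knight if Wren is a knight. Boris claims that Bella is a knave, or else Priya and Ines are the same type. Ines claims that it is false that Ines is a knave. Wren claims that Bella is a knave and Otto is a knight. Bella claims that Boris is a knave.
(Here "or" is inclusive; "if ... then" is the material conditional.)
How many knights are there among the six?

3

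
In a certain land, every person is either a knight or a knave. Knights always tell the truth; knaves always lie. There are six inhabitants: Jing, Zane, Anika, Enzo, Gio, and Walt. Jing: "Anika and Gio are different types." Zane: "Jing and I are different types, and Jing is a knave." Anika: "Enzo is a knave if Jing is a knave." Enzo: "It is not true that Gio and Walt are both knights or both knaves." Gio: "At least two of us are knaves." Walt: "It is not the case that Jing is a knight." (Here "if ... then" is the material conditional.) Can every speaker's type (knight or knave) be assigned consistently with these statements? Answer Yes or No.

One consistent assignment: Jing=knave, Zane=knight, Anika=knight, Enzo=knave, Gio=knight, Walt=knight.

Yes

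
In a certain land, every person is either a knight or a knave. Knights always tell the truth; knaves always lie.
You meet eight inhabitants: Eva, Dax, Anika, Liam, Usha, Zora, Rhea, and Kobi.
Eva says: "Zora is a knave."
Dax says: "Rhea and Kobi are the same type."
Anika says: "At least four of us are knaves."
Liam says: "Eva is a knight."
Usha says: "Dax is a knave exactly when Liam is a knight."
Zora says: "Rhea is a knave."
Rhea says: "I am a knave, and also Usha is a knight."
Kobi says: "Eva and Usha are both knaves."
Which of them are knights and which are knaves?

Knights: Anika, Zora, and Kobi. Knaves: Eva, Dax, Liam, Usha, and Rhea.

Since Eva is a knave, "Zora is a knave" needs to be false, which holds.
Dax is a knave; "Rhea and Kobi are the same type" is false, as required.
Anika is a knight, and the claim "at least four of us are knaves" is indeed True.
Liam is a knave; "Eva is a knight" is false, as required.
Usha is a knave, and the claim "Dax is a knave exactly when Liam is a knight" is indeed false.
As a knight, Zora's statement "Rhea is a knave" should be True; it is.
Rhea (knave): "I am a knave, and also Usha is a knight" — false. ✓
Kobi is a knight, so "Eva and Usha are both knaves" must be True — and it is.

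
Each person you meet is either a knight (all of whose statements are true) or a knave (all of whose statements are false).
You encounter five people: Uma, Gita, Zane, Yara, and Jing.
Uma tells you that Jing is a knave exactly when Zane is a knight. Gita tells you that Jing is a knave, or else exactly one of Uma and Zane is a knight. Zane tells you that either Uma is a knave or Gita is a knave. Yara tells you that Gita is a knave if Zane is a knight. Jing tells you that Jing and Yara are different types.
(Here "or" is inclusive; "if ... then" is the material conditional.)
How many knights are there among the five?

3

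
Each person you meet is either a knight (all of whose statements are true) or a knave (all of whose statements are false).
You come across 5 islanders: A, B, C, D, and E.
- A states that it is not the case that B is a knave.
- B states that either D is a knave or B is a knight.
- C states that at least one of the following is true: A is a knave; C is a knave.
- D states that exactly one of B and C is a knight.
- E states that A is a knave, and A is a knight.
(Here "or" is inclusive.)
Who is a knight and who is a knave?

Since A is a knave, "it is not the case that B is a knave" needs to be false, which holds.
B (knave): "either D is a knave or B is a knight" — false. ✓
C (knight): "at least one of the following is true: A is a knave; C is a knave" — True. ✓
D is a knight, so "exactly one of B and C is a knight" must be True — and it is.
E is a knave, so "A is a knave, and A is a knight" must be false — and it is.

Knights: C and D. Knaves: A, B, and E.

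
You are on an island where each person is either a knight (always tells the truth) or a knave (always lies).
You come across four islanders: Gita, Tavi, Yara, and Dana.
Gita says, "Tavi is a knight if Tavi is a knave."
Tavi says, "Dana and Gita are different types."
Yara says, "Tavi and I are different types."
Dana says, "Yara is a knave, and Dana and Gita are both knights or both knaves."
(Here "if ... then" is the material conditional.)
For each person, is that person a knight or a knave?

Suppose Gita is a knight. Then Gita's statement "Tavi is a knight if Tavi is a knave" would have to be true. Checking the 8 ways to assign the others, none is consistent with every speaker.
(For instance, with Tavi=knave, Yara=knight, Dana=knave, Gita's claim "Tavi is a knight if Tavi is a knave" comes out false where it would need to be true.)
So Gita must be a knave, making "Tavi is a knight if Tavi is a knave" false. Taking Gita=knave, Tavi=knave, Yara=knight, Dana=knave, each remaining statement checks out:
  Tavi (knave): "Dana and Gita are different types" — false. ✓
  Yara (knight): "Tavi and I are different types" — true. ✓
  Dana (knave): "Yara is a knave, and Dana and Gita are both knights or both knaves" — false. ✓
This is the unique consistent assignment.

Knights: Yara. Knaves: Gita, Tavi, and Dana.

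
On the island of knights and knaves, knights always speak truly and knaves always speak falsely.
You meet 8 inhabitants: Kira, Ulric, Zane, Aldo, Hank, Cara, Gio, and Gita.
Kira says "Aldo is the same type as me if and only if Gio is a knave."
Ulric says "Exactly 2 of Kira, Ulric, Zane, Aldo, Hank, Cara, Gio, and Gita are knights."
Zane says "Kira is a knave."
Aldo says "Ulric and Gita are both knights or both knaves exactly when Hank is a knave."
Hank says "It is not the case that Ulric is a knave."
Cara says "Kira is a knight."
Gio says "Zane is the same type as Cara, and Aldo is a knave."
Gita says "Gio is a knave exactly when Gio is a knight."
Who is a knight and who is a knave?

Kira is a knight; "Aldo is the same type as me if and only if Gio is a knave" is true, as required.
Ulric is a knave, and the claim "exactly 2 of Kira, Ulric, Zane, Aldo, Hank, Cara, Gio, and Gita are knights" is indeed false.
Zane (knave): "Kira is a knave" — false. ✓
Since Aldo is a knight, "Ulric and Gita are both knights or both knaves exactly when Hank is a knave" needs to be true, which holds.
Since Hank is a knave, "it is not the case that Ulric is a knave" needs to be false, which holds.
Since Cara is a knight, "Kira is a knight" needs to be true, which holds.
Gio is a knave; "Zane is the same type as Cara, and Aldo is a knave" is false, as required.
Gita is a knave, and the claim "Gio is a knave exactly when Gio is a knight" is indeed false.

Kira is a knight, Ulric is a knave, Zane is a knave, Aldo is a knight, Hank is a knave, Cara is a knight, Gio is a knave, and Gita is a knave.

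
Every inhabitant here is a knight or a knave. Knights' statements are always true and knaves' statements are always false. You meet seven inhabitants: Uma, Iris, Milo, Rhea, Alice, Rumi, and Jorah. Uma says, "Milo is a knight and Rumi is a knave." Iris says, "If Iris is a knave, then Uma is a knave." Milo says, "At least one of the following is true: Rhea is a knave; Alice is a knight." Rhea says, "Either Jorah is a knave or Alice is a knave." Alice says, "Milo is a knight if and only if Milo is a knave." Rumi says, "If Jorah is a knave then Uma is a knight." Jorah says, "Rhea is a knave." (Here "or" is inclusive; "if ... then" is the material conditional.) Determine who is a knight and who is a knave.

Uma is a knave, Iris is a knight, Milo is a knave, Rhea is a knight, Alice is a knave, Rumi is a knave, and Jorah is a knave.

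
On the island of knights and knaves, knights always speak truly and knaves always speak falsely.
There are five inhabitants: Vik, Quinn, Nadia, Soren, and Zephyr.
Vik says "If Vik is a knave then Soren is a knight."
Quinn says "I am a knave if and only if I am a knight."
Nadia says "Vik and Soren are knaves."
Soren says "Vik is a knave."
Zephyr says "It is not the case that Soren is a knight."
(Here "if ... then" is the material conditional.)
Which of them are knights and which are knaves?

Vik is a knight, Quinn is a knave, Nadia is a knave, Soren is a knave, and Zephyr is a knight.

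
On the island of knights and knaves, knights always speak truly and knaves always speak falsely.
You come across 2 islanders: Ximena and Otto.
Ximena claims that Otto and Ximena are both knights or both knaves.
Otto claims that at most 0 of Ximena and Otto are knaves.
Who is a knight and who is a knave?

Knights: Ximena and Otto. Knaves: none.

Ximena is a knight; "Otto and Ximena are both knights or both knaves" is true, as required.
Otto is a knight, and the claim "at most 0 of Ximena and Otto are knaves" is indeed true.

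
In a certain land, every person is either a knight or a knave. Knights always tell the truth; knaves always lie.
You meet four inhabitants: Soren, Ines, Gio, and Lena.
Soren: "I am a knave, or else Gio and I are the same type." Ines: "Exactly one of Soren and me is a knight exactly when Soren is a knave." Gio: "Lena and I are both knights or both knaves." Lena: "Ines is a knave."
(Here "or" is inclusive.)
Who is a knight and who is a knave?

Knights: Soren, Gio, and Lena. Knaves: Ines.

Suppose Soren is a knave. Then Soren's statement "I am a knave, or else Gio and I are the same type" would have to be false. Checking the 8 ways to assign the others, none is consistent with every speaker.
(For instance, with Ines=knave, Gio=knight, Lena=knight, Soren's claim "I am a knave, or else Gio and I are the same type" comes out true where it would need to be false.)
So Soren must be a knight, making "I am a knave, or else Gio and I are the same type" true. Taking Soren=knight, Ines=knave, Gio=knight, Lena=knight, each remaining statement checks out:
  Ines (knave): "exactly one of Soren and me is a knight exactly when Soren is a knave" — false. ✓
  Gio (knight): "Lena and I are both knights or both knaves" — true. ✓
  Lena (knight): "Ines is a knave" — true. ✓
This is the unique consistent assignment.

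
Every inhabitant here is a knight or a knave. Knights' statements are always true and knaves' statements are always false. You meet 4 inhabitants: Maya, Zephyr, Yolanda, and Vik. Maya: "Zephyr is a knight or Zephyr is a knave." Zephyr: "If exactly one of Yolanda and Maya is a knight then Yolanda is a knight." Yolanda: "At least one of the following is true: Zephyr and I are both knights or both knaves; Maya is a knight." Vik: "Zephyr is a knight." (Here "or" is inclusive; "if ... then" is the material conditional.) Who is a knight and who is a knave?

Knights: Maya, Zephyr, Yolanda, and Vik. Knaves: none.

Suppose Maya is a knave. Then Maya's statement "Zephyr is a knight or Zephyr is a knave" would have to be false. Checking the 8 ways to assign the others, none is consistent with every speaker.
(For instance, with Zephyr=knight, Yolanda=knight, Vik=knight, Maya's claim "Zephyr is a knight or Zephyr is a knave" comes out true where it would need to be false.)
So Maya must be a knight, making "Zephyr is a knight or Zephyr is a knave" true. Taking Maya=knight, Zephyr=knight, Yolanda=knight, Vik=knight, each remaining statement checks out:
  Zephyr (knight): "if exactly one of Yolanda and Maya is a knight then Yolanda is a knight" — true. ✓
  Yolanda (knight): "at least one of the following is true: Zephyr and I are both knights or both knaves; Maya is a knight" — true. ✓
  Vik (knight): "Zephyr is a knight" — true. ✓
This is the unique consistent assignment.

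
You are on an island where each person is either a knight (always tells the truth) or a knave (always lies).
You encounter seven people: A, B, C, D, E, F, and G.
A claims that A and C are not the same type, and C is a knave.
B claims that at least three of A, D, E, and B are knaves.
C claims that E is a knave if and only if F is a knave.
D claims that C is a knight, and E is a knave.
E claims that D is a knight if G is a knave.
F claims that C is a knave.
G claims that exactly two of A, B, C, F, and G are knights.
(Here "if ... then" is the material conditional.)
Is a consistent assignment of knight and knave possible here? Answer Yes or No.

No

Checking all 128 assignments, each has at least one speaker whose statement's truth value contradicts their type.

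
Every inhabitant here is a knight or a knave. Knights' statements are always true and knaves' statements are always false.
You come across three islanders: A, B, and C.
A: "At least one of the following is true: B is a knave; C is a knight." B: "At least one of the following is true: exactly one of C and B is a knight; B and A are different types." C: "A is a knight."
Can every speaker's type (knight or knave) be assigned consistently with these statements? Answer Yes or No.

Yes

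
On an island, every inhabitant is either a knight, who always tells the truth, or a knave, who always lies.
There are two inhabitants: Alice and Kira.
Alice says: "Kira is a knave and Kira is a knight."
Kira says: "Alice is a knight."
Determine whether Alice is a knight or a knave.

Consistent assignments: {Alice=knave, Kira=knave}
In every consistent assignment, Alice is a knave.

Alice is a knave.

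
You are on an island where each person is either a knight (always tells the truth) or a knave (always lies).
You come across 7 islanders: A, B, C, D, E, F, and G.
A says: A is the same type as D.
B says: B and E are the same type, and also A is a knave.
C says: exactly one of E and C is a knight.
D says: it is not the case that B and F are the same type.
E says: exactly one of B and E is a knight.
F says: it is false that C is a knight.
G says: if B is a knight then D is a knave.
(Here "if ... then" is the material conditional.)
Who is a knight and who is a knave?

As a knight, A's statement "A is the same type as D" should be true; it is.
B is a knave, so "B and E are the same type, and also A is a knave" must be false — and it is.
C is a knave, and the claim "exactly one of E and C is a knight" is indeed false.
D is a knight, so "it is not the case that B and F are the same type" must be true — and it is.
E is a knave; "exactly one of B and E is a knight" is false, as required.
F is a knight; "it is false that C is a knight" is true, as required.
G is a knight, so "if B is a knight then D is a knave" must be true — and it is.

A is a knight, B is a knave, C is a knave, D is a knight, E is a knave, F is a knight, and G is a knight.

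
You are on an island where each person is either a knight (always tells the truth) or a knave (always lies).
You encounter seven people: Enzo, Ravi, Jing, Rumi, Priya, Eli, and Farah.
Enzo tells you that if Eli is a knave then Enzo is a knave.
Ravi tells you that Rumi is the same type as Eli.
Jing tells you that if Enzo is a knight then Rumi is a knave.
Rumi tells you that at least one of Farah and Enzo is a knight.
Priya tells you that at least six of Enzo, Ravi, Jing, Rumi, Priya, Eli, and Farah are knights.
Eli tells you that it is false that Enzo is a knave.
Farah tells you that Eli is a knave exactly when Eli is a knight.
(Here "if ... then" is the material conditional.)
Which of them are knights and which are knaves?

Enzo (knight): "if Eli is a knave then Enzo is a knave" — True. ✓
As a knight, Ravi's statement "Rumi is the same type as Eli" should be True; it is.
Jing (knave): "if Enzo is a knight then Rumi is a knave" — false. ✓
Rumi (knight): "at least one of Farah and Enzo is a knight" — True. ✓
Priya is a knave, so "at least six of Enzo, Ravi, Jing, Rumi, Priya, Eli, and Farah are knights" must be false — and it is.
Eli is a knight, so "it is false that Enzo is a knave" must be True — and it is.
Since Farah is a knave, "Eli is a knave exactly when Eli is a knight" needs to be false, which holds.

Enzo is a knight, Ravi is a knight, Jing is a knave, Rumi is a knight, Priya is a knave, Eli is a knight, and Farah is a knave.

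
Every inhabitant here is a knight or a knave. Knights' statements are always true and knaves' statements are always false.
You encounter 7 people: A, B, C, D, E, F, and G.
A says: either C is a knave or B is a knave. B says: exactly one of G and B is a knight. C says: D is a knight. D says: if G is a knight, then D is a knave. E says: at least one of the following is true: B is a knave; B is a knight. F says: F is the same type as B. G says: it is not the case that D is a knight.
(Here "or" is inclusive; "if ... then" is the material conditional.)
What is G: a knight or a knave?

G is a knave.

Consistent assignments: {A=knave, B=knight, C=knight, D=knight, E=knight, F=knight, G=knave}; {A=knave, B=knight, C=knight, D=knight, E=knight, F=knave, G=knave}
In every consistent assignment, G is a knave.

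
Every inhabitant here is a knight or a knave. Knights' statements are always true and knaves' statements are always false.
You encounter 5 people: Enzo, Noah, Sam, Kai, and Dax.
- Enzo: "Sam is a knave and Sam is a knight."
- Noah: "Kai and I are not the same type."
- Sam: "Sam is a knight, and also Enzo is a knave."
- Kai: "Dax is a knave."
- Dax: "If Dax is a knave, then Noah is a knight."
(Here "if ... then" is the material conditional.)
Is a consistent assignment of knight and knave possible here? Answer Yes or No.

Yes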